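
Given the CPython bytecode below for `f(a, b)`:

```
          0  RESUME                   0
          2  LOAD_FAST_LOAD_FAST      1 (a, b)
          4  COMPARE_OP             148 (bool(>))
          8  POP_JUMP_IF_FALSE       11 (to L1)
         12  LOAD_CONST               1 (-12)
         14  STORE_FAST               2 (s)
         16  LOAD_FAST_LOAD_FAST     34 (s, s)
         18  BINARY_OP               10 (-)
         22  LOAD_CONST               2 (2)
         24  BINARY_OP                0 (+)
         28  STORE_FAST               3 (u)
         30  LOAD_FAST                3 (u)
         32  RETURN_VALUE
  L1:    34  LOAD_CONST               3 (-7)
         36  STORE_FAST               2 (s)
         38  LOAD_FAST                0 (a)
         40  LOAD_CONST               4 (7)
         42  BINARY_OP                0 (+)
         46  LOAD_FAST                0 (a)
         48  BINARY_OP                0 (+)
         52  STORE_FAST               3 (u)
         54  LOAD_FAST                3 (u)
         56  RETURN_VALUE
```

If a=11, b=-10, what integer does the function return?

LOAD_FAST_LOAD_FAST a,b → push 11,-10. Stack: [11, -10]
COMPARE_OP bool(>) → 11 vs -10 = True. Stack: [True]
POP_JUMP_IF_FALSE → pop True; no jump. Stack: []
LOAD_CONST → push -12. Stack: [-12]
STORE_FAST s → s=-12. Stack: []
LOAD_FAST_LOAD_FAST s,s → push -12,-12. Stack: [-12, -12]
BINARY_OP - → -12 - -12 = 0. Stack: [0]
LOAD_CONST → push 2. Stack: [0, 2]
BINARY_OP + → 0 + 2 = 2. Stack: [2]
STORE_FAST u → u=2. Stack: []
LOAD_FAST u → push 2. Stack: [2]
RETURN_VALUE → return 2.

2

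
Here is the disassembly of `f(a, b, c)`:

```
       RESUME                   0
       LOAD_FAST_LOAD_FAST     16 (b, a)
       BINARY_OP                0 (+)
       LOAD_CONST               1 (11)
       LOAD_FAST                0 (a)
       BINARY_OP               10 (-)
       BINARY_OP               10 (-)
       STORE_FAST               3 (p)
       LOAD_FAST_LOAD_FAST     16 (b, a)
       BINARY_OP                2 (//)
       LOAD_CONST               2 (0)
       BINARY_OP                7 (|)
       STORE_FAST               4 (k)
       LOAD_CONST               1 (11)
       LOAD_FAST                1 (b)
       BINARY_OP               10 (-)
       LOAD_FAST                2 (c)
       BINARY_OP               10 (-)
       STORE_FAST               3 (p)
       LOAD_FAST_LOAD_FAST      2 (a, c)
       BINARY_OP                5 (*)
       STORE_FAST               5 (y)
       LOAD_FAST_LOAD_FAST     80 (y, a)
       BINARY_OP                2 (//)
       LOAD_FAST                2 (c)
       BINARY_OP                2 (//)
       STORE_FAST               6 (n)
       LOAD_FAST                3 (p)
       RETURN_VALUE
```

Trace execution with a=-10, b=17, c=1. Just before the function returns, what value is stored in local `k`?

LOAD_FAST_LOAD_FAST b,a → push 17,-10. Stack: [17, -10]
BINARY_OP + → 17 + -10 = 7. Stack: [7]
LOAD_CONST → push 11. Stack: [7, 11]
LOAD_FAST a → push -10. Stack: [7, 11, -10]
BINARY_OP - → 11 - -10 = 21. Stack: [7, 21]
BINARY_OP - → 7 - 21 = -14. Stack: [-14]
STORE_FAST p → p=-14. Stack: []
LOAD_FAST_LOAD_FAST b,a → push 17,-10. Stack: [17, -10]
BINARY_OP // → 17 // -10 = -2. Stack: [-2]
LOAD_CONST → push 0. Stack: [-2, 0]
BINARY_OP | → -2 | 0 = -2. Stack: [-2]
STORE_FAST k → k=-2. Stack: []
LOAD_CONST → push 11. Stack: [11]
LOAD_FAST b → push 17. Stack: [11, 17]
BINARY_OP - → 11 - 17 = -6. Stack: [-6]
LOAD_FAST c → push 1. Stack: [-6, 1]
BINARY_OP - → -6 - 1 = -7. Stack: [-7]
STORE_FAST p → p=-7. Stack: []
LOAD_FAST_LOAD_FAST a,c → push -10,1. Stack: [-10, 1]
BINARY_OP * → -10 * 1 = -10. Stack: [-10]
STORE_FAST y → y=-10. Stack: []
LOAD_FAST_LOAD_FAST y,a → push -10,-10. Stack: [-10, -10]
BINARY_OP // → -10 // -10 = 1. Stack: [1]
LOAD_FAST c → push 1. Stack: [1, 1]
BINARY_OP // → 1 // 1 = 1. Stack: [1]
STORE_FAST n → n=1. Stack: []
LOAD_FAST p → push -7. Stack: [-7]
RETURN_VALUE → return -7.

-2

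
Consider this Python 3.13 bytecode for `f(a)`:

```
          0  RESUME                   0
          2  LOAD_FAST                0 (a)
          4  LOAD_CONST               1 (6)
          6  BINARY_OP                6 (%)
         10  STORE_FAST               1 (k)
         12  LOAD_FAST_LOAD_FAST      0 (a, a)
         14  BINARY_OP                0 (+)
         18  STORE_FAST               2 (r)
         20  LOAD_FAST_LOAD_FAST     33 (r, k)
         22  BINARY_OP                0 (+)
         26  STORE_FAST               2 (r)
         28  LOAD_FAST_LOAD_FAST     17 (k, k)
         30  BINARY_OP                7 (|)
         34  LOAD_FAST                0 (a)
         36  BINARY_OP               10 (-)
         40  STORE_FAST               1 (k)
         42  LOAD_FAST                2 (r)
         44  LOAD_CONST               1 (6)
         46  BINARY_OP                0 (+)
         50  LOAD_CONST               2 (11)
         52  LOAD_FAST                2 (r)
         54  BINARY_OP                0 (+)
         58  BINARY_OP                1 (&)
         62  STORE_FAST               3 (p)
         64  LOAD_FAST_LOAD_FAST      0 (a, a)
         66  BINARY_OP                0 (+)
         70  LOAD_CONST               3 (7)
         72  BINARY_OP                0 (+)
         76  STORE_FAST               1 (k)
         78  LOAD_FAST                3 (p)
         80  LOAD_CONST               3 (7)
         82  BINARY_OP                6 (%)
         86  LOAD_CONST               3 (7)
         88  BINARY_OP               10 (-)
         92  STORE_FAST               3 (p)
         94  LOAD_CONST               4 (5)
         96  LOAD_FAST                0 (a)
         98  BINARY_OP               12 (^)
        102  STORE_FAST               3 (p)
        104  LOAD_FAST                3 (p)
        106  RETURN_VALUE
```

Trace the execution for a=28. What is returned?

LOAD_FAST a → push 28. Stack: [28]
LOAD_CONST → push 6. Stack: [28, 6]
BINARY_OP % → 28 % 6 = 4. Stack: [4]
STORE_FAST k → k=4. Stack: []
LOAD_FAST_LOAD_FAST a,a → push 28,28. Stack: [28, 28]
BINARY_OP + → 28 + 28 = 56. Stack: [56]
STORE_FAST r → r=56. Stack: []
LOAD_FAST_LOAD_FAST r,k → push 56,4. Stack: [56, 4]
BINARY_OP + → 56 + 4 = 60. Stack: [60]
STORE_FAST r → r=60. Stack: []
LOAD_FAST_LOAD_FAST k,k → push 4,4. Stack: [4, 4]
BINARY_OP | → 4 | 4 = 4. Stack: [4]
LOAD_FAST a → push 28. Stack: [4, 28]
BINARY_OP - → 4 - 28 = -24. Stack: [-24]
STORE_FAST k → k=-24. Stack: []
LOAD_FAST r → push 60. Stack: [60]
LOAD_CONST → push 6. Stack: [60, 6]
BINARY_OP + → 60 + 6 = 66. Stack: [66]
LOAD_CONST → push 11. Stack: [66, 11]
LOAD_FAST r → push 60. Stack: [66, 11, 60]
BINARY_OP + → 11 + 60 = 71. Stack: [66, 71]
BINARY_OP & → 66 & 71 = 66. Stack: [66]
STORE_FAST p → p=66. Stack: []
LOAD_FAST_LOAD_FAST a,a → push 28,28. Stack: [28, 28]
BINARY_OP + → 28 + 28 = 56. Stack: [56]
LOAD_CONST → push 7. Stack: [56, 7]
BINARY_OP + → 56 + 7 = 63. Stack: [63]
STORE_FAST k → k=63. Stack: []
LOAD_FAST p → push 66. Stack: [66]
LOAD_CONST → push 7. Stack: [66, 7]
BINARY_OP % → 66 % 7 = 3. Stack: [3]
LOAD_CONST → push 7. Stack: [3, 7]
BINARY_OP - → 3 - 7 = -4. Stack: [-4]
STORE_FAST p → p=-4. Stack: []
LOAD_CONST → push 5. Stack: [5]
LOAD_FAST a → push 28. Stack: [5, 28]
BINARY_OP ^ → 5 ^ 28 = 25. Stack: [25]
STORE_FAST p → p=25. Stack: []
LOAD_FAST p → push 25. Stack: [25]
RETURN_VALUE → return 25.

25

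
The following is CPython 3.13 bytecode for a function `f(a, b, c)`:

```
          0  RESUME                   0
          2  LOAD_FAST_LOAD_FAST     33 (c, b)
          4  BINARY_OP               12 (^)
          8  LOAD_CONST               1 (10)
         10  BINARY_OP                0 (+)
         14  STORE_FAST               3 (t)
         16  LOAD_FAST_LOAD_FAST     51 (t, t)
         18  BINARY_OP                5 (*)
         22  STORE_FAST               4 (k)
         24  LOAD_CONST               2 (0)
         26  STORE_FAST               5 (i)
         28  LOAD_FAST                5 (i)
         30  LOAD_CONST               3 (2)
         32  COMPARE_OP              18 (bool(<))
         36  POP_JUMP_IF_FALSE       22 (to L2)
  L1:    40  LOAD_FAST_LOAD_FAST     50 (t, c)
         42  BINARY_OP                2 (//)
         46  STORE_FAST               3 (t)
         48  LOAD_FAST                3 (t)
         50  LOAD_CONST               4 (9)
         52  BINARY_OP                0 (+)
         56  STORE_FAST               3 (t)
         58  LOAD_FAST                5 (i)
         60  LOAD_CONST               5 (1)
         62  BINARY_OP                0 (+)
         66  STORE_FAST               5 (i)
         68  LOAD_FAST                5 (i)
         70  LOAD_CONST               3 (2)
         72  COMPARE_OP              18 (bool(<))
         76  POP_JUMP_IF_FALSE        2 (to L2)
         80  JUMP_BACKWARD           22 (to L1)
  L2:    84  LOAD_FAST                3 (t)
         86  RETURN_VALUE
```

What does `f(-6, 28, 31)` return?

LOAD_FAST_LOAD_FAST c,b → push 31,28. Stack: [31, 28]
BINARY_OP ^ → 31 ^ 28 = 3. Stack: [3]
LOAD_CONST → push 10. Stack: [3, 10]
BINARY_OP + → 3 + 10 = 13. Stack: [13]
STORE_FAST t → t=13. Stack: []
LOAD_FAST_LOAD_FAST t,t → push 13,13. Stack: [13, 13]
BINARY_OP * → 13 * 13 = 169. Stack: [169]
STORE_FAST k → k=169. Stack: []
LOAD_CONST → push 0. Stack: [0]
STORE_FAST i → i=0. Stack: []
LOAD_FAST i → push 0. Stack: [0]
LOAD_CONST → push 2. Stack: [0, 2]
COMPARE_OP bool(<) → 0 vs 2 = True. Stack: [True]
POP_JUMP_IF_FALSE → pop True; no jump. Stack: []
LOAD_FAST_LOAD_FAST t,c → push 13,31. Stack: [13, 31]
BINARY_OP // → 13 // 31 = 0. Stack: [0]
STORE_FAST t → t=0. Stack: []
LOAD_FAST t → push 0. Stack: [0]
LOAD_CONST → push 9. Stack: [0, 9]
BINARY_OP + → 0 + 9 = 9. Stack: [9]
STORE_FAST t → t=9. Stack: []
LOAD_FAST i → push 0. Stack: [0]
LOAD_CONST → push 1. Stack: [0, 1]
BINARY_OP + → 0 + 1 = 1. Stack: [1]
STORE_FAST i → i=1. Stack: []
LOAD_FAST i → push 1. Stack: [1]
LOAD_CONST → push 2. Stack: [1, 2]
COMPARE_OP bool(<) → 1 vs 2 = True. Stack: [True]
POP_JUMP_IF_FALSE → pop True; no jump. Stack: []
LOAD_FAST_LOAD_FAST t,c → push 9,31. Stack: [9, 31]
BINARY_OP // → 9 // 31 = 0. Stack: [0]
STORE_FAST t → t=0. Stack: []
LOAD_FAST t → push 0. Stack: [0]
LOAD_CONST → push 9. Stack: [0, 9]
BINARY_OP + → 0 + 9 = 9. Stack: [9]
STORE_FAST t → t=9. Stack: []
LOAD_FAST i → push 1. Stack: [1]
LOAD_CONST → push 1. Stack: [1, 1]
BINARY_OP + → 1 + 1 = 2. Stack: [2]
STORE_FAST i → i=2. Stack: []
LOAD_FAST i → push 2. Stack: [2]
LOAD_CONST → push 2. Stack: [2, 2]
COMPARE_OP bool(<) → 2 vs 2 = False. Stack: [False]
POP_JUMP_IF_FALSE → pop False; jump. Stack: []
LOAD_FAST t → push 9. Stack: [9]
RETURN_VALUE → return 9.

9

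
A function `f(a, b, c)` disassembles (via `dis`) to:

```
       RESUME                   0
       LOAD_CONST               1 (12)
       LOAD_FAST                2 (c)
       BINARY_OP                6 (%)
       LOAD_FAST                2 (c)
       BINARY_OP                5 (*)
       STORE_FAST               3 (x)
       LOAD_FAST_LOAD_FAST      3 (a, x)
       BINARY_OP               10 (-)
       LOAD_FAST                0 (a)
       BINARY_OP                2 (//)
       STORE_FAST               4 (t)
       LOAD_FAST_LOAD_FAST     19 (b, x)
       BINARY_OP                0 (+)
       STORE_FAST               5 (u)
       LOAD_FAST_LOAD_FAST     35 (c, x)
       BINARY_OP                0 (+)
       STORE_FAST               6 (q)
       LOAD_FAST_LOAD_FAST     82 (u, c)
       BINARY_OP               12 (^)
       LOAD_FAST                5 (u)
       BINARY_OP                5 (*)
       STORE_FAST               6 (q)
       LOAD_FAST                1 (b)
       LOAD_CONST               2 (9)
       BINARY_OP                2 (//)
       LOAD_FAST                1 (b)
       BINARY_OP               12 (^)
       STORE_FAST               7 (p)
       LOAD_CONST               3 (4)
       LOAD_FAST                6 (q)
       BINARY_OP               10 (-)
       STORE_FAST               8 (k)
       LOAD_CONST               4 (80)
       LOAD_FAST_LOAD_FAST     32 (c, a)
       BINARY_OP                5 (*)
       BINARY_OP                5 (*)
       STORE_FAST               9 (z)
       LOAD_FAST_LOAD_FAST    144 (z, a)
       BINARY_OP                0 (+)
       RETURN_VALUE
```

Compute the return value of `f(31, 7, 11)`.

27311

LOAD_CONST → push 12. Stack: [12]
LOAD_FAST c → push 11. Stack: [12, 11]
BINARY_OP % → 12 % 11 = 1. Stack: [1]
LOAD_FAST c → push 11. Stack: [1, 11]
BINARY_OP * → 1 * 11 = 11. Stack: [11]
STORE_FAST x → x=11. Stack: []
LOAD_FAST_LOAD_FAST a,x → push 31,11. Stack: [31, 11]
BINARY_OP - → 31 - 11 = 20. Stack: [20]
LOAD_FAST a → push 31. Stack: [20, 31]
BINARY_OP // → 20 // 31 = 0. Stack: [0]
STORE_FAST t → t=0. Stack: []
LOAD_FAST_LOAD_FAST b,x → push 7,11. Stack: [7, 11]
BINARY_OP + → 7 + 11 = 18. Stack: [18]
STORE_FAST u → u=18. Stack: []
LOAD_FAST_LOAD_FAST c,x → push 11,11. Stack: [11, 11]
BINARY_OP + → 11 + 11 = 22. Stack: [22]
STORE_FAST q → q=22. Stack: []
LOAD_FAST_LOAD_FAST u,c → push 18,11. Stack: [18, 11]
BINARY_OP ^ → 18 ^ 11 = 25. Stack: [25]
LOAD_FAST u → push 18. Stack: [25, 18]
BINARY_OP * → 25 * 18 = 450. Stack: [450]
STORE_FAST q → q=450. Stack: []
LOAD_FAST b → push 7. Stack: [7]
LOAD_CONST → push 9. Stack: [7, 9]
BINARY_OP // → 7 // 9 = 0. Stack: [0]
LOAD_FAST b → push 7. Stack: [0, 7]
BINARY_OP ^ → 0 ^ 7 = 7. Stack: [7]
STORE_FAST p → p=7. Stack: []
LOAD_CONST → push 4. Stack: [4]
LOAD_FAST q → push 450. Stack: [4, 450]
BINARY_OP - → 4 - 450 = -446. Stack: [-446]
STORE_FAST k → k=-446. Stack: []
LOAD_CONST → push 80. Stack: [80]
LOAD_FAST_LOAD_FAST c,a → push 11,31. Stack: [80, 11, 31]
BINARY_OP * → 11 * 31 = 341. Stack: [80, 341]
BINARY_OP * → 80 * 341 = 27280. Stack: [27280]
STORE_FAST z → z=27280. Stack: []
LOAD_FAST_LOAD_FAST z,a → push 27280,31. Stack: [27280, 31]
BINARY_OP + → 27280 + 31 = 27311. Stack: [27311]
RETURN_VALUE → return 27311.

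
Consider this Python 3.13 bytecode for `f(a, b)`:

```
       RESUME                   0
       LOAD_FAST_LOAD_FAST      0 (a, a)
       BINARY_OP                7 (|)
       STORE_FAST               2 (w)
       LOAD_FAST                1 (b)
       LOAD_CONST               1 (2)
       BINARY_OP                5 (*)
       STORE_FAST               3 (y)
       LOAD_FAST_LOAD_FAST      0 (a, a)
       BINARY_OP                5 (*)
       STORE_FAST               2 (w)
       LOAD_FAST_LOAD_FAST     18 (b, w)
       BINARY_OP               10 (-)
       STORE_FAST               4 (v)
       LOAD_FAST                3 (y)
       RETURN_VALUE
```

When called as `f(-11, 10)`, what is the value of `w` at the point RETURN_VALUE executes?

121

LOAD_FAST_LOAD_FAST a,a → push -11,-11. Stack: [-11, -11]
BINARY_OP | → -11 | -11 = -11. Stack: [-11]
STORE_FAST w → w=-11. Stack: []
LOAD_FAST b → push 10. Stack: [10]
LOAD_CONST → push 2. Stack: [10, 2]
BINARY_OP * → 10 * 2 = 20. Stack: [20]
STORE_FAST y → y=20. Stack: []
LOAD_FAST_LOAD_FAST a,a → push -11,-11. Stack: [-11, -11]
BINARY_OP * → -11 * -11 = 121. Stack: [121]
STORE_FAST w → w=121. Stack: []
LOAD_FAST_LOAD_FAST b,w → push 10,121. Stack: [10, 121]
BINARY_OP - → 10 - 121 = -111. Stack: [-111]
STORE_FAST v → v=-111. Stack: []
LOAD_FAST y → push 20. Stack: [20]
RETURN_VALUE → return 20.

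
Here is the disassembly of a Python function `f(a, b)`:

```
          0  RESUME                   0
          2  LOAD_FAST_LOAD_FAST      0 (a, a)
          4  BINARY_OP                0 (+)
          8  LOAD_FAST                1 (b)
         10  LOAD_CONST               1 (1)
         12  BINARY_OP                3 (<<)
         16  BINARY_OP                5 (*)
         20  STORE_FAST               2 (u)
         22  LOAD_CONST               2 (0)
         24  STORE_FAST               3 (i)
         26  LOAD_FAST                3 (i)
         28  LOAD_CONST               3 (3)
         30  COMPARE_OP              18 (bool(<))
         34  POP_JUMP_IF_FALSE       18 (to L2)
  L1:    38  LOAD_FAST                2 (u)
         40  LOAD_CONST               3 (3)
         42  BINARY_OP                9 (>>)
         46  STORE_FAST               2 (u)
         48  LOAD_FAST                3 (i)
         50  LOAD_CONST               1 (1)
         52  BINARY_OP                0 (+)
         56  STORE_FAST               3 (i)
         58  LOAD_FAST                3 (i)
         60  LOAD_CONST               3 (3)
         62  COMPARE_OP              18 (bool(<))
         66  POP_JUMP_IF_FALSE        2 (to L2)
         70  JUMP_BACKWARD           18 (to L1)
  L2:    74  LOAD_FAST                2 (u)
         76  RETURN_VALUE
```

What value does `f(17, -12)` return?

-2

LOAD_FAST_LOAD_FAST a,a → push 17,17. Stack: [17, 17]
BINARY_OP + → 17 + 17 = 34. Stack: [34]
LOAD_FAST b → push -12. Stack: [34, -12]
LOAD_CONST → push 1. Stack: [34, -12, 1]
BINARY_OP << → -12 << 1 = -24. Stack: [34, -24]
BINARY_OP * → 34 * -24 = -816. Stack: [-816]
STORE_FAST u → u=-816. Stack: []
LOAD_CONST → push 0. Stack: [0]
STORE_FAST i → i=0. Stack: []
LOAD_FAST i → push 0. Stack: [0]
LOAD_CONST → push 3. Stack: [0, 3]
COMPARE_OP bool(<) → 0 vs 3 = True. Stack: [True]
POP_JUMP_IF_FALSE → pop True; no jump. Stack: []
LOAD_FAST u → push -816. Stack: [-816]
LOAD_CONST → push 3. Stack: [-816, 3]
BINARY_OP >> → -816 >> 3 = -102. Stack: [-102]
STORE_FAST u → u=-102. Stack: []
LOAD_FAST i → push 0. Stack: [0]
LOAD_CONST → push 1. Stack: [0, 1]
BINARY_OP + → 0 + 1 = 1. Stack: [1]
STORE_FAST i → i=1. Stack: []
LOAD_FAST i → push 1. Stack: [1]
LOAD_CONST → push 3. Stack: [1, 3]
COMPARE_OP bool(<) → 1 vs 3 = True. Stack: [True]
POP_JUMP_IF_FALSE → pop True; no jump. Stack: []
LOAD_FAST u → push -102. Stack: [-102]
LOAD_CONST → push 3. Stack: [-102, 3]
BINARY_OP >> → -102 >> 3 = -13. Stack: [-13]
STORE_FAST u → u=-13. Stack: []
LOAD_FAST i → push 1. Stack: [1]
LOAD_CONST → push 1. Stack: [1, 1]
BINARY_OP + → 1 + 1 = 2. Stack: [2]
STORE_FAST i → i=2. Stack: []
LOAD_FAST i → push 2. Stack: [2]
LOAD_CONST → push 3. Stack: [2, 3]
COMPARE_OP bool(<) → 2 vs 3 = True. Stack: [True]
POP_JUMP_IF_FALSE → pop True; no jump. Stack: []
LOAD_FAST u → push -13. Stack: [-13]
LOAD_CONST → push 3. Stack: [-13, 3]
BINARY_OP >> → -13 >> 3 = -2. Stack: [-2]
STORE_FAST u → u=-2. Stack: []
LOAD_FAST i → push 2. Stack: [2]
LOAD_CONST → push 1. Stack: [2, 1]
BINARY_OP + → 2 + 1 = 3. Stack: [3]
STORE_FAST i → i=3. Stack: []
LOAD_FAST i → push 3. Stack: [3]
LOAD_CONST → push 3. Stack: [3, 3]
COMPARE_OP bool(<) → 3 vs 3 = False. Stack: [False]
POP_JUMP_IF_FALSE → pop False; jump. Stack: []
LOAD_FAST u → push -2. Stack: [-2]
RETURN_VALUE → return -2.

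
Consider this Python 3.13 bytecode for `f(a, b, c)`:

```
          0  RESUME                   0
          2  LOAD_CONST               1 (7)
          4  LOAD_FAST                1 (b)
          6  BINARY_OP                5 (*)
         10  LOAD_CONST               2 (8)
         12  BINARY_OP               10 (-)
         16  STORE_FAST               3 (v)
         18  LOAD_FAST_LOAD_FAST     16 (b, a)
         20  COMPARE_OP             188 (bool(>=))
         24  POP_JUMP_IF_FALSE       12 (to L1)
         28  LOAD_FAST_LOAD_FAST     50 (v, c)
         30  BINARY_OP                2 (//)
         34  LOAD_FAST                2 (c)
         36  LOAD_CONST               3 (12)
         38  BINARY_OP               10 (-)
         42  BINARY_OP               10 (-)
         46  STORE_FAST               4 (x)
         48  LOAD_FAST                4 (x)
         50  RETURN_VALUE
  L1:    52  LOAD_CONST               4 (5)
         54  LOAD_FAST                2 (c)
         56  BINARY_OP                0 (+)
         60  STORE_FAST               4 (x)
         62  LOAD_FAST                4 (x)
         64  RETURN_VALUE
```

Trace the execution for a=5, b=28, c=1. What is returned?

LOAD_CONST → push 7. Stack: [7]
LOAD_FAST b → push 28. Stack: [7, 28]
BINARY_OP * → 7 * 28 = 196. Stack: [196]
LOAD_CONST → push 8. Stack: [196, 8]
BINARY_OP - → 196 - 8 = 188. Stack: [188]
STORE_FAST v → v=188. Stack: []
LOAD_FAST_LOAD_FAST b,a → push 28,5. Stack: [28, 5]
COMPARE_OP bool(>=) → 28 vs 5 = True. Stack: [True]
POP_JUMP_IF_FALSE → pop True; no jump. Stack: []
LOAD_FAST_LOAD_FAST v,c → push 188,1. Stack: [188, 1]
BINARY_OP // → 188 // 1 = 188. Stack: [188]
LOAD_FAST c → push 1. Stack: [188, 1]
LOAD_CONST → push 12. Stack: [188, 1, 12]
BINARY_OP - → 1 - 12 = -11. Stack: [188, -11]
BINARY_OP - → 188 - -11 = 199. Stack: [199]
STORE_FAST x → x=199. Stack: []
LOAD_FAST x → push 199. Stack: [199]
RETURN_VALUE → return 199.

199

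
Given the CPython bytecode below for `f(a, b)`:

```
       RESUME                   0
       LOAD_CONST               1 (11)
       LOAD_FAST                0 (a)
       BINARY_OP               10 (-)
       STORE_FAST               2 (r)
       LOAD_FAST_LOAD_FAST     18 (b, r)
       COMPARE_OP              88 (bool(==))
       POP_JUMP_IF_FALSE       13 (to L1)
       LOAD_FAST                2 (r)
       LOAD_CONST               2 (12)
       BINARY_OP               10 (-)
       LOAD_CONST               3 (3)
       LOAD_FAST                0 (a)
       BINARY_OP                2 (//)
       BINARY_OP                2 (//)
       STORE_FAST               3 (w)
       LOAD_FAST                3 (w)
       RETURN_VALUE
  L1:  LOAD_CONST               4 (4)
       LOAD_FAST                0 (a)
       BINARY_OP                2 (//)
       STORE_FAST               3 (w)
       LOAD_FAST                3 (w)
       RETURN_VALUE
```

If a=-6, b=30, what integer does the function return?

LOAD_CONST → push 11. Stack: [11]
LOAD_FAST a → push -6. Stack: [11, -6]
BINARY_OP - → 11 - -6 = 17. Stack: [17]
STORE_FAST r → r=17. Stack: []
LOAD_FAST_LOAD_FAST b,r → push 30,17. Stack: [30, 17]
COMPARE_OP bool(==) → 30 vs 17 = False. Stack: [False]
POP_JUMP_IF_FALSE → pop False; jump. Stack: []
LOAD_CONST → push 4. Stack: [4]
LOAD_FAST a → push -6. Stack: [4, -6]
BINARY_OP // → 4 // -6 = -1. Stack: [-1]
STORE_FAST w → w=-1. Stack: []
LOAD_FAST w → push -1. Stack: [-1]
RETURN_VALUE → return -1.

-1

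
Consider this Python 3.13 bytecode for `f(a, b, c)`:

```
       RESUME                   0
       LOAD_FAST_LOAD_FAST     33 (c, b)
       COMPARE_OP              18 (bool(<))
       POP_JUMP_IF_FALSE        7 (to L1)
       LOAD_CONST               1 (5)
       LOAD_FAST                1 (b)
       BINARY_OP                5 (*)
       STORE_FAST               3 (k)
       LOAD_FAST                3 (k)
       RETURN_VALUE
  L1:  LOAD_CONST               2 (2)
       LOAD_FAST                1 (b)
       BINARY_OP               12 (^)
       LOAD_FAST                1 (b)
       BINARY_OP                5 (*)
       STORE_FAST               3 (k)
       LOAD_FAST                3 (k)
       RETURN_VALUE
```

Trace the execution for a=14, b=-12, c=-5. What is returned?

LOAD_FAST_LOAD_FAST c,b → push -5,-12. Stack: [-5, -12]
COMPARE_OP bool(<) → -5 vs -12 = False. Stack: [False]
POP_JUMP_IF_FALSE → pop False; jump. Stack: []
LOAD_CONST → push 2. Stack: [2]
LOAD_FAST b → push -12. Stack: [2, -12]
BINARY_OP ^ → 2 ^ -12 = -10. Stack: [-10]
LOAD_FAST b → push -12. Stack: [-10, -12]
BINARY_OP * → -10 * -12 = 120. Stack: [120]
STORE_FAST k → k=120. Stack: []
LOAD_FAST k → push 120. Stack: [120]
RETURN_VALUE → return 120.

120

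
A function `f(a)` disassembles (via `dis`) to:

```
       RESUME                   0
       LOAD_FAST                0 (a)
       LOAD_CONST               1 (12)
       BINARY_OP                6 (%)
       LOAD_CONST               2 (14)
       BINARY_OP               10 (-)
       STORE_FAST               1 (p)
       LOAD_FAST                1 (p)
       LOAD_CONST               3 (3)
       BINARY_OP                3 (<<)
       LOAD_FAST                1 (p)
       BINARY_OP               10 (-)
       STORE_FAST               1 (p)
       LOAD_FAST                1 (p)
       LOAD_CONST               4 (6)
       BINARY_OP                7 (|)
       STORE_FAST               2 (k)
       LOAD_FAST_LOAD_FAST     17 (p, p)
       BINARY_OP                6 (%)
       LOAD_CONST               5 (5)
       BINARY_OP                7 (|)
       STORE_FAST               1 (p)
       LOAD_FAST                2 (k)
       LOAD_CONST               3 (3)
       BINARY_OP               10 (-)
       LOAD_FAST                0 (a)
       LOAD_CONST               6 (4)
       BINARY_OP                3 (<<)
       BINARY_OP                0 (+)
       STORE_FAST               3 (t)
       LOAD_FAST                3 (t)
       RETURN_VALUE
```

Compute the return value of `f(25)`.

308

LOAD_FAST a → push 25. Stack: [25]
LOAD_CONST → push 12. Stack: [25, 12]
BINARY_OP % → 25 % 12 = 1. Stack: [1]
LOAD_CONST → push 14. Stack: [1, 14]
BINARY_OP - → 1 - 14 = -13. Stack: [-13]
STORE_FAST p → p=-13. Stack: []
LOAD_FAST p → push -13. Stack: [-13]
LOAD_CONST → push 3. Stack: [-13, 3]
BINARY_OP << → -13 << 3 = -104. Stack: [-104]
LOAD_FAST p → push -13. Stack: [-104, -13]
BINARY_OP - → -104 - -13 = -91. Stack: [-91]
STORE_FAST p → p=-91. Stack: []
LOAD_FAST p → push -91. Stack: [-91]
LOAD_CONST → push 6. Stack: [-91, 6]
BINARY_OP | → -91 | 6 = -89. Stack: [-89]
STORE_FAST k → k=-89. Stack: []
LOAD_FAST_LOAD_FAST p,p → push -91,-91. Stack: [-91, -91]
BINARY_OP % → -91 % -91 = 0. Stack: [0]
LOAD_CONST → push 5. Stack: [0, 5]
BINARY_OP | → 0 | 5 = 5. Stack: [5]
STORE_FAST p → p=5. Stack: []
LOAD_FAST k → push -89. Stack: [-89]
LOAD_CONST → push 3. Stack: [-89, 3]
BINARY_OP - → -89 - 3 = -92. Stack: [-92]
LOAD_FAST a → push 25. Stack: [-92, 25]
LOAD_CONST → push 4. Stack: [-92, 25, 4]
BINARY_OP << → 25 << 4 = 400. Stack: [-92, 400]
BINARY_OP + → -92 + 400 = 308. Stack: [308]
STORE_FAST t → t=308. Stack: []
LOAD_FAST t → push 308. Stack: [308]
RETURN_VALUE → return 308.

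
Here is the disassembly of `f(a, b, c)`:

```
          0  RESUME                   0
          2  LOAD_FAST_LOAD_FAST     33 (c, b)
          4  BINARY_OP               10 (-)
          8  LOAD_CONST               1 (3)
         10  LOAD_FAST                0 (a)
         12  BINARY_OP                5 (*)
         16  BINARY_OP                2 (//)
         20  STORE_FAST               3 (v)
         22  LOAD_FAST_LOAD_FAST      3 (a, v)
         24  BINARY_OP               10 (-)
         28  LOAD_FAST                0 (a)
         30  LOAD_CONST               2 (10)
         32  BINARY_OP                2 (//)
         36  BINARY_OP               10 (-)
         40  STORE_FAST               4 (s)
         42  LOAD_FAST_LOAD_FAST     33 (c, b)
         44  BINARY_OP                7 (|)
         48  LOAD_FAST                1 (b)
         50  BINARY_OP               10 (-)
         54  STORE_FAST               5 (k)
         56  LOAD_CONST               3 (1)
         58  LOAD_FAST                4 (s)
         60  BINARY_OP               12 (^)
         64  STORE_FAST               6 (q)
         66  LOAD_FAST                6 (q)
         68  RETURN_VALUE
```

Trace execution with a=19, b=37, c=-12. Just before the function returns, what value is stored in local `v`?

LOAD_FAST_LOAD_FAST c,b → push -12,37. Stack: [-12, 37]
BINARY_OP - → -12 - 37 = -49. Stack: [-49]
LOAD_CONST → push 3. Stack: [-49, 3]
LOAD_FAST a → push 19. Stack: [-49, 3, 19]
BINARY_OP * → 3 * 19 = 57. Stack: [-49, 57]
BINARY_OP // → -49 // 57 = -1. Stack: [-1]
STORE_FAST v → v=-1. Stack: []
LOAD_FAST_LOAD_FAST a,v → push 19,-1. Stack: [19, -1]
BINARY_OP - → 19 - -1 = 20. Stack: [20]
LOAD_FAST a → push 19. Stack: [20, 19]
LOAD_CONST → push 10. Stack: [20, 19, 10]
BINARY_OP // → 19 // 10 = 1. Stack: [20, 1]
BINARY_OP - → 20 - 1 = 19. Stack: [19]
STORE_FAST s → s=19. Stack: []
LOAD_FAST_LOAD_FAST c,b → push -12,37. Stack: [-12, 37]
BINARY_OP | → -12 | 37 = -11. Stack: [-11]
LOAD_FAST b → push 37. Stack: [-11, 37]
BINARY_OP - → -11 - 37 = -48. Stack: [-48]
STORE_FAST k → k=-48. Stack: []
LOAD_CONST → push 1. Stack: [1]
LOAD_FAST s → push 19. Stack: [1, 19]
BINARY_OP ^ → 1 ^ 19 = 18. Stack: [18]
STORE_FAST q → q=18. Stack: []
LOAD_FAST q → push 18. Stack: [18]
RETURN_VALUE → return 18.

-1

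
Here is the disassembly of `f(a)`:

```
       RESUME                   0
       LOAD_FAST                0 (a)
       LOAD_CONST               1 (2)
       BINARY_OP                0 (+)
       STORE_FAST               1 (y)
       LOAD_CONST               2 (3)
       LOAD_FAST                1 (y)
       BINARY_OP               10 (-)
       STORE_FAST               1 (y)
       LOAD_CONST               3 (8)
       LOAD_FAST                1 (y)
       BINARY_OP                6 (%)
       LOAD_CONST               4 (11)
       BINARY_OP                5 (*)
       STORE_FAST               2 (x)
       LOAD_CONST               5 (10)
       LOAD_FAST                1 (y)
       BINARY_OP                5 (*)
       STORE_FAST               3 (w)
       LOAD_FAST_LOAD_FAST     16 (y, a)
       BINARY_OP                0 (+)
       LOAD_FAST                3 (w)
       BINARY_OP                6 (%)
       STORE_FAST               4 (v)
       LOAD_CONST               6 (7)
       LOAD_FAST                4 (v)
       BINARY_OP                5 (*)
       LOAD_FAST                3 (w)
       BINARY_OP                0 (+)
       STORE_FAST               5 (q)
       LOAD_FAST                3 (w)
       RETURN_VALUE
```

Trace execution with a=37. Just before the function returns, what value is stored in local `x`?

-308

LOAD_FAST a → push 37. Stack: [37]
LOAD_CONST → push 2. Stack: [37, 2]
BINARY_OP + → 37 + 2 = 39. Stack: [39]
STORE_FAST y → y=39. Stack: []
LOAD_CONST → push 3. Stack: [3]
LOAD_FAST y → push 39. Stack: [3, 39]
BINARY_OP - → 3 - 39 = -36. Stack: [-36]
STORE_FAST y → y=-36. Stack: []
LOAD_CONST → push 8. Stack: [8]
LOAD_FAST y → push -36. Stack: [8, -36]
BINARY_OP % → 8 % -36 = -28. Stack: [-28]
LOAD_CONST → push 11. Stack: [-28, 11]
BINARY_OP * → -28 * 11 = -308. Stack: [-308]
STORE_FAST x → x=-308. Stack: []
LOAD_CONST → push 10. Stack: [10]
LOAD_FAST y → push -36. Stack: [10, -36]
BINARY_OP * → 10 * -36 = -360. Stack: [-360]
STORE_FAST w → w=-360. Stack: []
LOAD_FAST_LOAD_FAST y,a → push -36,37. Stack: [-36, 37]
BINARY_OP + → -36 + 37 = 1. Stack: [1]
LOAD_FAST w → push -360. Stack: [1, -360]
BINARY_OP % → 1 % -360 = -359. Stack: [-359]
STORE_FAST v → v=-359. Stack: []
LOAD_CONST → push 7. Stack: [7]
LOAD_FAST v → push -359. Stack: [7, -359]
BINARY_OP * → 7 * -359 = -2513. Stack: [-2513]
LOAD_FAST w → push -360. Stack: [-2513, -360]
BINARY_OP + → -2513 + -360 = -2873. Stack: [-2873]
STORE_FAST q → q=-2873. Stack: []
LOAD_FAST w → push -360. Stack: [-360]
RETURN_VALUE → return -360.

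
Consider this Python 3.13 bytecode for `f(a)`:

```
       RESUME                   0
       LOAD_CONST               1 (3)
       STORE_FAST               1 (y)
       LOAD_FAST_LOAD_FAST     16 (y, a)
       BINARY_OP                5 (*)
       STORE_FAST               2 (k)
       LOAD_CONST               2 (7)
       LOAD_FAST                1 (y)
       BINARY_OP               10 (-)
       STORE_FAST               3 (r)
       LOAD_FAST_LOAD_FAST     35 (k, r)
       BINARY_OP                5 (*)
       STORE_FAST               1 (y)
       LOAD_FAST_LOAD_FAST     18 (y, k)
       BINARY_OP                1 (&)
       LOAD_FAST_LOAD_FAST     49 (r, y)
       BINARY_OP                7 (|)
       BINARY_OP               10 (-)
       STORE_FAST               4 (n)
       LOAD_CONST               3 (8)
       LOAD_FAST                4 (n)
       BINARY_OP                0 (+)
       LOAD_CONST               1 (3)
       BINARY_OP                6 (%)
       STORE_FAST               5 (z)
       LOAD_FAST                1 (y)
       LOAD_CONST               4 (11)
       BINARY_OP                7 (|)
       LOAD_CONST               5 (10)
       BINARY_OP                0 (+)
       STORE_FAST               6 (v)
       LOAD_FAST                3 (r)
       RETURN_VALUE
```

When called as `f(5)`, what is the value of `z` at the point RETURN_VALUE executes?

2

LOAD_CONST → push 3. Stack: [3]
STORE_FAST y → y=3. Stack: []
LOAD_FAST_LOAD_FAST y,a → push 3,5. Stack: [3, 5]
BINARY_OP * → 3 * 5 = 15. Stack: [15]
STORE_FAST k → k=15. Stack: []
LOAD_CONST → push 7. Stack: [7]
LOAD_FAST y → push 3. Stack: [7, 3]
BINARY_OP - → 7 - 3 = 4. Stack: [4]
STORE_FAST r → r=4. Stack: []
LOAD_FAST_LOAD_FAST k,r → push 15,4. Stack: [15, 4]
BINARY_OP * → 15 * 4 = 60. Stack: [60]
STORE_FAST y → y=60. Stack: []
LOAD_FAST_LOAD_FAST y,k → push 60,15. Stack: [60, 15]
BINARY_OP & → 60 & 15 = 12. Stack: [12]
LOAD_FAST_LOAD_FAST r,y → push 4,60. Stack: [12, 4, 60]
BINARY_OP | → 4 | 60 = 60. Stack: [12, 60]
BINARY_OP - → 12 - 60 = -48. Stack: [-48]
STORE_FAST n → n=-48. Stack: []
LOAD_CONST → push 8. Stack: [8]
LOAD_FAST n → push -48. Stack: [8, -48]
BINARY_OP + → 8 + -48 = -40. Stack: [-40]
LOAD_CONST → push 3. Stack: [-40, 3]
BINARY_OP % → -40 % 3 = 2. Stack: [2]
STORE_FAST z → z=2. Stack: []
LOAD_FAST y → push 60. Stack: [60]
LOAD_CONST → push 11. Stack: [60, 11]
BINARY_OP | → 60 | 11 = 63. Stack: [63]
LOAD_CONST → push 10. Stack: [63, 10]
BINARY_OP + → 63 + 10 = 73. Stack: [73]
STORE_FAST v → v=73. Stack: []
LOAD_FAST r → push 4. Stack: [4]
RETURN_VALUE → return 4.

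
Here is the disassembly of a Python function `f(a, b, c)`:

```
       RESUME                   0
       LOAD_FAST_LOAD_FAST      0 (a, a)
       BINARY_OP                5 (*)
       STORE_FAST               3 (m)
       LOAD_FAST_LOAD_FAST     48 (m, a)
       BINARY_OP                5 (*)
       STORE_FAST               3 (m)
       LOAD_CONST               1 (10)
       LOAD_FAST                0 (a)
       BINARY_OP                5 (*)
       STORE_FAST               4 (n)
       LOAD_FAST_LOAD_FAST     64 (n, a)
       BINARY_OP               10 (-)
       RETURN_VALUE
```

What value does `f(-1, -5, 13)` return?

LOAD_FAST_LOAD_FAST a,a → push -1,-1. Stack: [-1, -1]
BINARY_OP * → -1 * -1 = 1. Stack: [1]
STORE_FAST m → m=1. Stack: []
LOAD_FAST_LOAD_FAST m,a → push 1,-1. Stack: [1, -1]
BINARY_OP * → 1 * -1 = -1. Stack: [-1]
STORE_FAST m → m=-1. Stack: []
LOAD_CONST → push 10. Stack: [10]
LOAD_FAST a → push -1. Stack: [10, -1]
BINARY_OP * → 10 * -1 = -10. Stack: [-10]
STORE_FAST n → n=-10. Stack: []
LOAD_FAST_LOAD_FAST n,a → push -10,-1. Stack: [-10, -1]
BINARY_OP - → -10 - -1 = -9. Stack: [-9]
RETURN_VALUE → return -9.

-9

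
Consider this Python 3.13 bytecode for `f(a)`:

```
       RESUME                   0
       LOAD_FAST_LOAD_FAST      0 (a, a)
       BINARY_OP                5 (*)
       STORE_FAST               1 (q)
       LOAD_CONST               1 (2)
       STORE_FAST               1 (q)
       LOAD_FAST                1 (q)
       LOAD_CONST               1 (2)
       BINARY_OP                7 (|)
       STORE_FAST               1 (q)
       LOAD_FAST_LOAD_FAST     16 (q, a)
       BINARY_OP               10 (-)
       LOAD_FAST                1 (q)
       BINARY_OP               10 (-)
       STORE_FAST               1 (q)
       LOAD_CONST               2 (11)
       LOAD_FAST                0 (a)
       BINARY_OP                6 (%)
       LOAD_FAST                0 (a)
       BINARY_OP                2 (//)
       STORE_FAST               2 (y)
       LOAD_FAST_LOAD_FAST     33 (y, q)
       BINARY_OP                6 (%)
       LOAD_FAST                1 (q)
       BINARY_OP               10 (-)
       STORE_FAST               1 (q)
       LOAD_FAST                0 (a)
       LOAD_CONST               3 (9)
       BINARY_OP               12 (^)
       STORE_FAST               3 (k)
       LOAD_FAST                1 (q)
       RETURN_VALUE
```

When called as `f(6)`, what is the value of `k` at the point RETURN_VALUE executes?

15

LOAD_FAST_LOAD_FAST a,a → push 6,6. Stack: [6, 6]
BINARY_OP * → 6 * 6 = 36. Stack: [36]
STORE_FAST q → q=36. Stack: []
LOAD_CONST → push 2. Stack: [2]
STORE_FAST q → q=2. Stack: []
LOAD_FAST q → push 2. Stack: [2]
LOAD_CONST → push 2. Stack: [2, 2]
BINARY_OP | → 2 | 2 = 2. Stack: [2]
STORE_FAST q → q=2. Stack: []
LOAD_FAST_LOAD_FAST q,a → push 2,6. Stack: [2, 6]
BINARY_OP - → 2 - 6 = -4. Stack: [-4]
LOAD_FAST q → push 2. Stack: [-4, 2]
BINARY_OP - → -4 - 2 = -6. Stack: [-6]
STORE_FAST q → q=-6. Stack: []
LOAD_CONST → push 11. Stack: [11]
LOAD_FAST a → push 6. Stack: [11, 6]
BINARY_OP % → 11 % 6 = 5. Stack: [5]
LOAD_FAST a → push 6. Stack: [5, 6]
BINARY_OP // → 5 // 6 = 0. Stack: [0]
STORE_FAST y → y=0. Stack: []
LOAD_FAST_LOAD_FAST y,q → push 0,-6. Stack: [0, -6]
BINARY_OP % → 0 % -6 = 0. Stack: [0]
LOAD_FAST q → push -6. Stack: [0, -6]
BINARY_OP - → 0 - -6 = 6. Stack: [6]
STORE_FAST q → q=6. Stack: []
LOAD_FAST a → push 6. Stack: [6]
LOAD_CONST → push 9. Stack: [6, 9]
BINARY_OP ^ → 6 ^ 9 = 15. Stack: [15]
STORE_FAST k → k=15. Stack: []
LOAD_FAST q → push 6. Stack: [6]
RETURN_VALUE → return 6.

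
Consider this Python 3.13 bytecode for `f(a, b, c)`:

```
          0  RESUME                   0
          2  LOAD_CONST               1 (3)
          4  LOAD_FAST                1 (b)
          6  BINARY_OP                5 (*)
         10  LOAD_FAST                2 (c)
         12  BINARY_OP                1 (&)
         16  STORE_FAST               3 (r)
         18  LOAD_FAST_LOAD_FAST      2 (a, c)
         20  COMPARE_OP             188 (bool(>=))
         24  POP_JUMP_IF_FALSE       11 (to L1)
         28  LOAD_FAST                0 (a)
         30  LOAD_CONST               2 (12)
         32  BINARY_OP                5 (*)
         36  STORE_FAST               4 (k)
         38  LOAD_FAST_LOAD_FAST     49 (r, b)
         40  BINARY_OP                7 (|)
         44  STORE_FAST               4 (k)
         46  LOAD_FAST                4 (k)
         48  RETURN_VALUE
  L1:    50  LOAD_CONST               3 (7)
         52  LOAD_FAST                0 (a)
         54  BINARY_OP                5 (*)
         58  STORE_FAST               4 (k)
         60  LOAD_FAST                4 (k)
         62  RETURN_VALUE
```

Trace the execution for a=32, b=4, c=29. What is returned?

LOAD_CONST → push 3. Stack: [3]
LOAD_FAST b → push 4. Stack: [3, 4]
BINARY_OP * → 3 * 4 = 12. Stack: [12]
LOAD_FAST c → push 29. Stack: [12, 29]
BINARY_OP & → 12 & 29 = 12. Stack: [12]
STORE_FAST r → r=12. Stack: []
LOAD_FAST_LOAD_FAST a,c → push 32,29. Stack: [32, 29]
COMPARE_OP bool(>=) → 32 vs 29 = True. Stack: [True]
POP_JUMP_IF_FALSE → pop True; no jump. Stack: []
LOAD_FAST a → push 32. Stack: [32]
LOAD_CONST → push 12. Stack: [32, 12]
BINARY_OP * → 32 * 12 = 384. Stack: [384]
STORE_FAST k → k=384. Stack: []
LOAD_FAST_LOAD_FAST r,b → push 12,4. Stack: [12, 4]
BINARY_OP | → 12 | 4 = 12. Stack: [12]
STORE_FAST k → k=12. Stack: []
LOAD_FAST k → push 12. Stack: [12]
RETURN_VALUE → return 12.

12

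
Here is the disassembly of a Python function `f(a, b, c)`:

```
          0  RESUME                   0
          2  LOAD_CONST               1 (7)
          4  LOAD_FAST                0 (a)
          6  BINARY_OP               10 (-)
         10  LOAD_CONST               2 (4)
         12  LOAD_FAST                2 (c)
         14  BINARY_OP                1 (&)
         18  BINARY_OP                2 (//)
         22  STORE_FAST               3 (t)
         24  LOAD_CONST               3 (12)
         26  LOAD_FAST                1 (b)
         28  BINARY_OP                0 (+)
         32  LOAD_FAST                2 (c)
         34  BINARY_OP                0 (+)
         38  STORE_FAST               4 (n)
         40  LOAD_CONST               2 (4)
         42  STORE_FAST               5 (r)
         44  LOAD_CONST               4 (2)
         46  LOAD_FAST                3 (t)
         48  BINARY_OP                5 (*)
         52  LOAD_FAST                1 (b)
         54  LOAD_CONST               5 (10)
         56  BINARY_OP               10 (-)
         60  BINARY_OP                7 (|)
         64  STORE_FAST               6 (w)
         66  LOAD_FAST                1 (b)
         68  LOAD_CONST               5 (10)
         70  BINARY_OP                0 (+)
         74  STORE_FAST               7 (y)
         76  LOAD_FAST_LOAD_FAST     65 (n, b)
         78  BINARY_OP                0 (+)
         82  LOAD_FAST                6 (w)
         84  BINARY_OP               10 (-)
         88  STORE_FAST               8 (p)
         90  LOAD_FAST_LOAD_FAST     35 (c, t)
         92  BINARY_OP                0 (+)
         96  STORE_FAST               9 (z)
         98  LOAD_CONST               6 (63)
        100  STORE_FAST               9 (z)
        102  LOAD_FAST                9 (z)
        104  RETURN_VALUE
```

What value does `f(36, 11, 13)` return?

63

LOAD_CONST → push 7. Stack: [7]
LOAD_FAST a → push 36. Stack: [7, 36]
BINARY_OP - → 7 - 36 = -29. Stack: [-29]
LOAD_CONST → push 4. Stack: [-29, 4]
LOAD_FAST c → push 13. Stack: [-29, 4, 13]
BINARY_OP & → 4 & 13 = 4. Stack: [-29, 4]
BINARY_OP // → -29 // 4 = -8. Stack: [-8]
STORE_FAST t → t=-8. Stack: []
LOAD_CONST → push 12. Stack: [12]
LOAD_FAST b → push 11. Stack: [12, 11]
BINARY_OP + → 12 + 11 = 23. Stack: [23]
LOAD_FAST c → push 13. Stack: [23, 13]
BINARY_OP + → 23 + 13 = 36. Stack: [36]
STORE_FAST n → n=36. Stack: []
LOAD_CONST → push 4. Stack: [4]
STORE_FAST r → r=4. Stack: []
LOAD_CONST → push 2. Stack: [2]
LOAD_FAST t → push -8. Stack: [2, -8]
BINARY_OP * → 2 * -8 = -16. Stack: [-16]
LOAD_FAST b → push 11. Stack: [-16, 11]
LOAD_CONST → push 10. Stack: [-16, 11, 10]
BINARY_OP - → 11 - 10 = 1. Stack: [-16, 1]
BINARY_OP | → -16 | 1 = -15. Stack: [-15]
STORE_FAST w → w=-15. Stack: []
LOAD_FAST b → push 11. Stack: [11]
LOAD_CONST → push 10. Stack: [11, 10]
BINARY_OP + → 11 + 10 = 21. Stack: [21]
STORE_FAST y → y=21. Stack: []
LOAD_FAST_LOAD_FAST n,b → push 36,11. Stack: [36, 11]
BINARY_OP + → 36 + 11 = 47. Stack: [47]
LOAD_FAST w → push -15. Stack: [47, -15]
BINARY_OP - → 47 - -15 = 62. Stack: [62]
STORE_FAST p → p=62. Stack: []
LOAD_FAST_LOAD_FAST c,t → push 13,-8. Stack: [13, -8]
BINARY_OP + → 13 + -8 = 5. Stack: [5]
STORE_FAST z → z=5. Stack: []
LOAD_CONST → push 63. Stack: [63]
STORE_FAST z → z=63. Stack: []
LOAD_FAST z → push 63. Stack: [63]
RETURN_VALUE → return 63.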